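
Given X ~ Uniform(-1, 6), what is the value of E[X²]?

Using the identity E[X²] = Var(X) + (E[X])²:
E[X] = \frac{5}{2}
Var(X) = \frac{49}{12}
E[X²] = \frac{49}{12} + (\frac{5}{2})²
= \frac{31}{3}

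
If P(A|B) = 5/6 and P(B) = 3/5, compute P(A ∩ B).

By definition, P(A|B) = P(A ∩ B) / P(B)
So P(A ∩ B) = P(A|B) × P(B)
= 5/6 × 3/5
= 1/2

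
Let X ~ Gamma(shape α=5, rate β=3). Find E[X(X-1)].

E[X(X-1)] = E[X² - X] = E[X²] - E[X]
E[X] = \frac{5}{3}
E[X²] = Var(X) + (E[X])² = \frac{5}{9} + (\frac{5}{3})² = \frac{10}{3}
E[X(X-1)] = \frac{10}{3} - \frac{5}{3} = \frac{5}{3}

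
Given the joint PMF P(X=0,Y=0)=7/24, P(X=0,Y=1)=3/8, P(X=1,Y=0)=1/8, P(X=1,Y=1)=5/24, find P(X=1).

P(X=1) = P(X=1,Y=0) + P(X=1,Y=1)
= 1/8 + 5/24
= 1/3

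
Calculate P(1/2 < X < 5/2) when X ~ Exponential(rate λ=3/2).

P(1/2 < X < 5/2) = ∫_{1/2}^{5/2} f(x) dx
where f(x) = \frac{3 e^{- \frac{3 x}{2}}}{2}
= - \frac{1 - e^{3}}{e^{\frac{15}{4}}}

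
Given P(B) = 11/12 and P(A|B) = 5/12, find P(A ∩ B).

By definition, P(A|B) = P(A ∩ B) / P(B)
So P(A ∩ B) = P(A|B) × P(B)
= 5/12 × 11/12
= 55/144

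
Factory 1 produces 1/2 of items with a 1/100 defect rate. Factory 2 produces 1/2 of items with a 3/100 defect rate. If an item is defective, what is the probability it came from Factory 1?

Using Bayes' theorem:
P(F1) = 1/2, P(D|F1) = 1/100
P(F2) = 1/2, P(D|F2) = 3/100
P(D) = P(D|F1)P(F1) + P(D|F2)P(F2)
     = \frac{1}{50}
P(F1|D) = P(D|F1)P(F1) / P(D)
= \frac{1}{4}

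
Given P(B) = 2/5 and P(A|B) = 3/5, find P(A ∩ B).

By definition, P(A|B) = P(A ∩ B) / P(B)
So P(A ∩ B) = P(A|B) × P(B)
= 3/5 × 2/5
= 6/25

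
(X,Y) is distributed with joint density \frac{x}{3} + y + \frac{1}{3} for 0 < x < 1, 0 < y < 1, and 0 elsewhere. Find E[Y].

E[Y] = ∫_0^1 ∫_0^1 y × f(x,y) dx dy
= \frac{7}{12}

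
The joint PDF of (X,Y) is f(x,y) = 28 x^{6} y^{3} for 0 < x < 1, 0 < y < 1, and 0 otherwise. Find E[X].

E[X] = ∫_0^1 ∫_0^1 x × f(x,y) dy dx
= ∫_0^1 ∫_0^1 x × (28 x^{6} y^{3}) dy dx
= \frac{7}{8}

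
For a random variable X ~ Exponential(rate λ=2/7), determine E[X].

For X ~ Exponential(rate λ=2/7), the expected value is:
E[X] = \frac{7}{2}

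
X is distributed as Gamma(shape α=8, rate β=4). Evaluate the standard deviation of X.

For X ~ Gamma(shape α=8, rate β=4):
Var(X) = \frac{1}{2}
SD(X) = √(Var(X)) = √(\frac{1}{2}) = \frac{\sqrt{2}}{2}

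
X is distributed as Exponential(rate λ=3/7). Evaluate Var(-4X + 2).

For X ~ Exponential(rate λ=3/7):
Var(X) = \frac{49}{9}
Var(-4X + 2) = (-4)² × Var(X) = 16 × \frac{49}{9} = \frac{784}{9}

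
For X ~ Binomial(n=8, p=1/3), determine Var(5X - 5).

For X ~ Binomial(n=8, p=1/3):
Var(X) = \frac{16}{9}
Var(5X - 5) = (5)² × Var(X) = 25 × \frac{16}{9} = \frac{400}{9}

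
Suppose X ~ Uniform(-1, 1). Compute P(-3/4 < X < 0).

P(-3/4 < X < 0) = ∫_{-3/4}^{0} f(x) dx
where f(x) = \frac{1}{2}
= \frac{3}{8}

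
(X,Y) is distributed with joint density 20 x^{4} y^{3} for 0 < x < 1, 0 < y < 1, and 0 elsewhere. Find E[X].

E[X] = ∫_0^1 ∫_0^1 x × f(x,y) dy dx
= ∫_0^1 ∫_0^1 x × (20 x^{4} y^{3}) dy dx
= \frac{5}{6}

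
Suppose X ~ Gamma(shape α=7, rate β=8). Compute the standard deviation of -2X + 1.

For X ~ Gamma(shape α=7, rate β=8):
Var(X) = \frac{7}{64}
SD(X) = √(Var(X)) = √(\frac{7}{64}) = \frac{\sqrt{7}}{8}
SD(-2X + 1) = |-2| × SD(X) = 2 × \frac{\sqrt{7}}{8} = \frac{\sqrt{7}}{4}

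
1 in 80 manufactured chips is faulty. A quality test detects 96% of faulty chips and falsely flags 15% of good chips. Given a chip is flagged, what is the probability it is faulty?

Let D = the rare event, + = positive/flagged.
P(D) = 1/80
P(+|D) = 96/100 = 24/25
P(+|D') = 15/100 = 3/20
P(+) = P(+|D)P(D) + P(+|D')P(D')
     = \frac{24}{25} × \frac{1}{80} + \frac{3}{20} × \frac{79}{80}
     = \frac{1281}{8000}
P(D|+) = P(+|D)P(D)/P(+) = \frac{32}{427}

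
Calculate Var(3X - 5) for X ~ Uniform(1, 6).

For X ~ Uniform(1, 6):
Var(X) = \frac{25}{12}
Var(3X - 5) = (3)² × Var(X) = 9 × \frac{25}{12} = \frac{75}{4}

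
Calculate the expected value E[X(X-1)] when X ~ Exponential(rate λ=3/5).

E[X(X-1)] = E[X² - X] = E[X²] - E[X]
E[X] = \frac{5}{3}
E[X²] = Var(X) + (E[X])² = \frac{25}{9} + (\frac{5}{3})² = \frac{50}{9}
E[X(X-1)] = \frac{50}{9} - \frac{5}{3} = \frac{35}{9}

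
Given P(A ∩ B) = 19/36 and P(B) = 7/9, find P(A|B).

P(A|B) = P(A ∩ B) / P(B)
= (19/36) / (7/9)
= 19/28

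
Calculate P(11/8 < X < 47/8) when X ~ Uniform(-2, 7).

P(11/8 < X < 47/8) = ∫_{11/8}^{47/8} f(x) dx
where f(x) = \frac{1}{9}
= \frac{1}{2}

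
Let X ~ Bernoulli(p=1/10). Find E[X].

For X ~ Bernoulli(p=1/10), the expected value is:
E[X] = \frac{1}{10}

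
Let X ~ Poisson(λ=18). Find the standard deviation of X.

For X ~ Poisson(λ=18):
Var(X) = 18
SD(X) = √(Var(X)) = √(18) = 3 \sqrt{2}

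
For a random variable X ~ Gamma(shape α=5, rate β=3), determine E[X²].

Using the identity E[X²] = Var(X) + (E[X])²:
E[X] = \frac{5}{3}
Var(X) = \frac{5}{9}
E[X²] = \frac{5}{9} + (\frac{5}{3})²
= \frac{10}{3}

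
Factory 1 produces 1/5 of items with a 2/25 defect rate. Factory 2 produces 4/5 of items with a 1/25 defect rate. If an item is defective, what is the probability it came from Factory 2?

Using Bayes' theorem:
P(F1) = 1/5, P(D|F1) = 2/25
P(F2) = 4/5, P(D|F2) = 1/25
P(D) = P(D|F1)P(F1) + P(D|F2)P(F2)
     = \frac{6}{125}
P(F2|D) = P(D|F2)P(F2) / P(D)
= \frac{2}{3}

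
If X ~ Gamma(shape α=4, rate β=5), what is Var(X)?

For X ~ Gamma(shape α=4, rate β=5):
Var(X) = \frac{4}{25}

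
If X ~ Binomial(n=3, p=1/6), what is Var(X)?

For X ~ Binomial(n=3, p=1/6):
Var(X) = \frac{5}{12}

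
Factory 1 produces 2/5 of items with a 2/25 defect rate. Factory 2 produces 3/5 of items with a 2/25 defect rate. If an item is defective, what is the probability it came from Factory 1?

Using Bayes' theorem:
P(F1) = 2/5, P(D|F1) = 2/25
P(F2) = 3/5, P(D|F2) = 2/25
P(D) = P(D|F1)P(F1) + P(D|F2)P(F2)
     = \frac{2}{25}
P(F1|D) = P(D|F1)P(F1) / P(D)
= \frac{2}{5}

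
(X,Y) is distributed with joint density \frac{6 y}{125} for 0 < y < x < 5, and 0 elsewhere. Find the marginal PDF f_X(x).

f_X(x) = ∫_0^x \frac{6 y}{125} dy = \frac{3 x^{2}}{125}
for 0 < x < 5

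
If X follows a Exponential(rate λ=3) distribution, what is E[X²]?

Using the identity E[X²] = Var(X) + (E[X])²:
E[X] = \frac{1}{3}
Var(X) = \frac{1}{9}
E[X²] = \frac{1}{9} + (\frac{1}{3})²
= \frac{2}{9}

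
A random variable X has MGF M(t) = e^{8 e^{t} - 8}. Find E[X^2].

To find E[X^2], compute M^(2)(0):
M^(1)(t) = 8 e^{t} e^{8 e^{t} - 8}
M^(2)(t) = 64 e^{2 t} e^{8 e^{t} - 8} + 8 e^{t} e^{8 e^{t} - 8}
M^(2)(0) = 72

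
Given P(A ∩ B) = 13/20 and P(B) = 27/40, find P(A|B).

P(A|B) = P(A ∩ B) / P(B)
= (13/20) / (27/40)
= 26/27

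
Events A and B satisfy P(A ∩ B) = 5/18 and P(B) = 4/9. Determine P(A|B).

P(A|B) = P(A ∩ B) / P(B)
= (5/18) / (4/9)
= 5/8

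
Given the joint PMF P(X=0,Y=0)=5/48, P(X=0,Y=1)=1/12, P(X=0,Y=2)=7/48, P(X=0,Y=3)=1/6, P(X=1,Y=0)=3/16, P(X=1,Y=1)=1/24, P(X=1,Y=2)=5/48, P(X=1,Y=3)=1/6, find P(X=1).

P(X=1) = P(X=1,Y=0) + P(X=1,Y=1) + P(X=1,Y=2) + P(X=1,Y=3)
= 3/16 + 1/24 + 5/48 + 1/6
= 1/2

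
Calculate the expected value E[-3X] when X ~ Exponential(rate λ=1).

For X ~ Exponential(rate λ=1):
E[X] = 1
E[-3X] = -3 × E[X] + 0 = -3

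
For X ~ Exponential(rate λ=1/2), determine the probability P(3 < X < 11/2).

P(3 < X < 11/2) = ∫_{3}^{11/2} f(x) dx
where f(x) = \frac{e^{- \frac{x}{2}}}{2}
= - \frac{1}{e^{\frac{11}{4}}} + e^{- \frac{3}{2}}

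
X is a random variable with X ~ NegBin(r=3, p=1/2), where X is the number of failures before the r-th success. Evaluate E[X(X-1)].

E[X(X-1)] = E[X² - X] = E[X²] - E[X]
E[X] = 3
E[X²] = Var(X) + (E[X])² = 6 + (3)² = 15
E[X(X-1)] = 15 - 3 = 12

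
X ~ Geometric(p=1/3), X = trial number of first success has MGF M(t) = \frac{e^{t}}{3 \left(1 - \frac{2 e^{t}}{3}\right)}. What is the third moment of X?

To find E[X^3], compute M^(3)(0):
M^(1)(t) = \frac{e^{t}}{3 \left(1 - \frac{2 e^{t}}{3}\right)} + \frac{2 e^{2 t}}{9 \left(1 - \frac{2 e^{t}}{3}\right)^{2}}
M^(2)(t) = \frac{e^{t}}{3 \left(1 - \frac{2 e^{t}}{3}\right)} + \frac{2 e^{2 t}}{3 \left(1 - \frac{2 e^{t}}{3}\right)^{2}} + \frac{8 e^{3 t}}{27 \left(1 - \frac{2 e^{t}}{3}\right)^{3}}
M^(3)(t) = \frac{e^{t}}{3 \left(1 - \frac{2 e^{t}}{3}\right)} + \frac{14 e^{2 t}}{9 \left(1 - \frac{2 e^{t}}{3}\right)^{2}} + \frac{16 e^{3 t}}{9 \left(1 - \frac{2 e^{t}}{3}\right)^{3}} + \frac{16 e^{4 t}}{27 \left(1 - \frac{2 e^{t}}{3}\right)^{4}}
M^(3)(0) = 111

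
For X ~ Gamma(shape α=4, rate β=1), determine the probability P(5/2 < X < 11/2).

P(5/2 < X < 11/2) = ∫_{5/2}^{11/2} f(x) dx
where f(x) = \frac{x^{3} e^{- x}}{6}
= \frac{-2369 + 443 e^{3}}{48 e^{\frac{11}{2}}}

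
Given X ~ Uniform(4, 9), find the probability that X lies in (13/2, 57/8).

P(13/2 < X < 57/8) = ∫_{13/2}^{57/8} f(x) dx
where f(x) = \frac{1}{5}
= \frac{1}{8}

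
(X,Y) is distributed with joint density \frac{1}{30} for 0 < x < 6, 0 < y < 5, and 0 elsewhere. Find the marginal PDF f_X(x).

f_X(x) = ∫_0^5 f(x,y) dy
= ∫_0^5 \frac{1}{30} dy
= \frac{1}{6} for 0 < x < 6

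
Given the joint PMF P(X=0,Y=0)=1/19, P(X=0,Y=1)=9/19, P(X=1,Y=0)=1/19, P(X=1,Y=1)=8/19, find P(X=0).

P(X=0) = P(X=0,Y=0) + P(X=0,Y=1)
= 1/19 + 9/19
= 10/19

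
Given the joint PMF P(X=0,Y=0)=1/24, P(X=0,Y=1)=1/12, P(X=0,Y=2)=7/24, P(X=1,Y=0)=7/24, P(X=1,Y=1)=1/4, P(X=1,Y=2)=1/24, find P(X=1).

P(X=1) = P(X=1,Y=0) + P(X=1,Y=1) + P(X=1,Y=2)
= 7/24 + 1/4 + 1/24
= 7/12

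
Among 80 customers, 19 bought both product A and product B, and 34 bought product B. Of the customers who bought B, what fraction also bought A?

P(A ∩ B) = 19/80
P(B) = 34/80 = 17/40
P(A|B) = P(A ∩ B) / P(B) = (19/80) / (17/40) = 19/34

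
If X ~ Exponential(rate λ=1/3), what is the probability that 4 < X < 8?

P(4 < X < 8) = ∫_{4}^{8} f(x) dx
where f(x) = \frac{e^{- \frac{x}{3}}}{3}
= - \frac{1 - e^{\frac{4}{3}}}{e^{\frac{8}{3}}}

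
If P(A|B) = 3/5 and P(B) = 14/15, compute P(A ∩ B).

By definition, P(A|B) = P(A ∩ B) / P(B)
So P(A ∩ B) = P(A|B) × P(B)
= 3/5 × 14/15
= 14/25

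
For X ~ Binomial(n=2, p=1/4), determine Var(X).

For X ~ Binomial(n=2, p=1/4):
Var(X) = \frac{3}{8}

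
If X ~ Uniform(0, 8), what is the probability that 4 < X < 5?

P(4 < X < 5) = ∫_{4}^{5} f(x) dx
where f(x) = \frac{1}{8}
= \frac{1}{8}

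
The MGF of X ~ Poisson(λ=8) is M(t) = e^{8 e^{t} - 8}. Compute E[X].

To find E[X], compute M^(1)(0):
M^(1)(t) = 8 e^{t} e^{8 e^{t} - 8}
M^(1)(0) = 8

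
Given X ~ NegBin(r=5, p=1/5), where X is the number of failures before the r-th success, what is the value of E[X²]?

Using the identity E[X²] = Var(X) + (E[X])²:
E[X] = 20
Var(X) = 100
E[X²] = 100 + (20)²
= 500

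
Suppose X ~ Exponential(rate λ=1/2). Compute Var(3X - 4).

For X ~ Exponential(rate λ=1/2):
Var(X) = 4
Var(3X - 4) = (3)² × Var(X) = 9 × 4 = 36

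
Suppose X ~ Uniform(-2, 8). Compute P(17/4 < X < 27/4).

P(17/4 < X < 27/4) = ∫_{17/4}^{27/4} f(x) dx
where f(x) = \frac{1}{10}
= \frac{1}{4}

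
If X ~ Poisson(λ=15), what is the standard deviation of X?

For X ~ Poisson(λ=15):
Var(X) = 15
SD(X) = √(Var(X)) = √(15) = \sqrt{15}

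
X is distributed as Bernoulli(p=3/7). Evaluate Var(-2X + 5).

For X ~ Bernoulli(p=3/7):
Var(X) = \frac{12}{49}
Var(-2X + 5) = (-2)² × Var(X) = 4 × \frac{12}{49} = \frac{48}{49}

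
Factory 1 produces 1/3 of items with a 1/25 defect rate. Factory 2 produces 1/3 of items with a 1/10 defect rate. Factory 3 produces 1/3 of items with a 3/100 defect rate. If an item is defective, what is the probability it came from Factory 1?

Using Bayes' theorem:
P(F1) = 1/3, P(D|F1) = 1/25
P(F2) = 1/3, P(D|F2) = 1/10
P(F3) = 1/3, P(D|F3) = 3/100
P(D) = P(D|F1)P(F1) + P(D|F2)P(F2) + P(D|F3)P(F3)
     = \frac{17}{300}
P(F1|D) = P(D|F1)P(F1) / P(D)
= \frac{4}{17}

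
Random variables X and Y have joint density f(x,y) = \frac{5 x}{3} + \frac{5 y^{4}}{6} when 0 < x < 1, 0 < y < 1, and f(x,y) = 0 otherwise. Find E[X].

E[X] = ∫_0^1 ∫_0^1 x × f(x,y) dy dx
= ∫_0^1 ∫_0^1 x × (\frac{5 x}{3} + \frac{5 y^{4}}{6}) dy dx
= \frac{23}{36}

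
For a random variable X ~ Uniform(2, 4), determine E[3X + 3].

For X ~ Uniform(2, 4):
E[X] = 3
E[3X + 3] = 3 × E[X] + 3 = 12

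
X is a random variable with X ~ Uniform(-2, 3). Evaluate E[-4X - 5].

For X ~ Uniform(-2, 3):
E[X] = \frac{1}{2}
E[-4X - 5] = -4 × E[X] - 5 = -7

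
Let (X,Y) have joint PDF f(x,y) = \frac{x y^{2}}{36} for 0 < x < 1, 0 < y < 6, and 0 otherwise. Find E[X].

f_X(x) = ∫_0^6 \frac{x y^{2}}{36} dy = 2 x
E[X] = ∫_0^1 x × (2 x) dx = \frac{2}{3}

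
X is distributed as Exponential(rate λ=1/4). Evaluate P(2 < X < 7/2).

P(2 < X < 7/2) = ∫_{2}^{7/2} f(x) dx
where f(x) = \frac{e^{- \frac{x}{4}}}{4}
= - \frac{1}{e^{\frac{7}{8}}} + e^{- \frac{1}{2}}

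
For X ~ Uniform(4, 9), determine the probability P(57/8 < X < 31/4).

P(57/8 < X < 31/4) = ∫_{57/8}^{31/4} f(x) dx
where f(x) = \frac{1}{5}
= \frac{1}{8}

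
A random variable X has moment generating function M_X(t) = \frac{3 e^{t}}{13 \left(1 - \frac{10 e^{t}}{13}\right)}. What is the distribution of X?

The MGF M(t) = \frac{3 e^{t}}{13 \left(1 - \frac{10 e^{t}}{13}\right)} is the standard form for the Geometric distribution.
Comparing with the known MGF formula identifies: Geometric(p=3/13), X = trial number of first success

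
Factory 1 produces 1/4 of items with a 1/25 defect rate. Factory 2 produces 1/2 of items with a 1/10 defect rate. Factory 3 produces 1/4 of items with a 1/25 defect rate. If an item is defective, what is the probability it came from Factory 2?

Using Bayes' theorem:
P(F1) = 1/4, P(D|F1) = 1/25
P(F2) = 1/2, P(D|F2) = 1/10
P(F3) = 1/4, P(D|F3) = 1/25
P(D) = P(D|F1)P(F1) + P(D|F2)P(F2) + P(D|F3)P(F3)
     = \frac{7}{100}
P(F2|D) = P(D|F2)P(F2) / P(D)
= \frac{5}{7}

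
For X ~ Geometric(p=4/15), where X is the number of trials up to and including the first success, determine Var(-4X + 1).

For X ~ Geometric(p=4/15), where X is the number of trials up to and including the first success:
Var(X) = \frac{165}{16}
Var(-4X + 1) = (-4)² × Var(X) = 16 × \frac{165}{16} = 165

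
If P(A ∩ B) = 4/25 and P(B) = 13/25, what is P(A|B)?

P(A|B) = P(A ∩ B) / P(B)
= (4/25) / (13/25)
= 4/13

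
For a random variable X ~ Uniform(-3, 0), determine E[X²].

Using the identity E[X²] = Var(X) + (E[X])²:
E[X] = - \frac{3}{2}
Var(X) = \frac{3}{4}
E[X²] = \frac{3}{4} + (- \frac{3}{2})²
= 3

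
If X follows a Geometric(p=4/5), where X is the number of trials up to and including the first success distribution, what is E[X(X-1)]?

E[X(X-1)] = E[X² - X] = E[X²] - E[X]
E[X] = \frac{5}{4}
E[X²] = Var(X) + (E[X])² = \frac{5}{16} + (\frac{5}{4})² = \frac{15}{8}
E[X(X-1)] = \frac{15}{8} - \frac{5}{4} = \frac{5}{8}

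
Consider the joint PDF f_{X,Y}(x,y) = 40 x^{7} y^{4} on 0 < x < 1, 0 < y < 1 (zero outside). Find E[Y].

E[Y] = ∫_0^1 ∫_0^1 y × f(x,y) dx dy
= \frac{5}{6}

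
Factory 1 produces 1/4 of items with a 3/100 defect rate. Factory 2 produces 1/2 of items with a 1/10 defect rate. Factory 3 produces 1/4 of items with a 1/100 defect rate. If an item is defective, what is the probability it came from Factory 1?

Using Bayes' theorem:
P(F1) = 1/4, P(D|F1) = 3/100
P(F2) = 1/2, P(D|F2) = 1/10
P(F3) = 1/4, P(D|F3) = 1/100
P(D) = P(D|F1)P(F1) + P(D|F2)P(F2) + P(D|F3)P(F3)
     = \frac{3}{50}
P(F1|D) = P(D|F1)P(F1) / P(D)
= \frac{1}{8}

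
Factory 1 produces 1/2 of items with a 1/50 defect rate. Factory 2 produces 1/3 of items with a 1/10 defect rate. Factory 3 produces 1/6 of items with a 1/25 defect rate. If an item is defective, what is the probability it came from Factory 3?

Using Bayes' theorem:
P(F1) = 1/2, P(D|F1) = 1/50
P(F2) = 1/3, P(D|F2) = 1/10
P(F3) = 1/6, P(D|F3) = 1/25
P(D) = P(D|F1)P(F1) + P(D|F2)P(F2) + P(D|F3)P(F3)
     = \frac{1}{20}
P(F3|D) = P(D|F3)P(F3) / P(D)
= \frac{2}{15}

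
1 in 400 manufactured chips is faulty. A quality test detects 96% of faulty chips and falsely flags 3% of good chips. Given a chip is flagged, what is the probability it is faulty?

Let D = the rare event, + = positive/flagged.
P(D) = 1/400
P(+|D) = 96/100 = 24/25
P(+|D') = 3/100
P(+) = P(+|D)P(D) + P(+|D')P(D')
     = \frac{24}{25} × \frac{1}{400} + \frac{3}{100} × \frac{399}{400}
     = \frac{1293}{40000}
P(D|+) = P(+|D)P(D)/P(+) = \frac{32}{431}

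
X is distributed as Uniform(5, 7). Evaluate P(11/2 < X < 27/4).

P(11/2 < X < 27/4) = ∫_{11/2}^{27/4} f(x) dx
where f(x) = \frac{1}{2}
= \frac{5}{8}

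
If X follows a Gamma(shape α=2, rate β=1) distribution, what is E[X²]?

Using the identity E[X²] = Var(X) + (E[X])²:
E[X] = 2
Var(X) = 2
E[X²] = 2 + (2)²
= 6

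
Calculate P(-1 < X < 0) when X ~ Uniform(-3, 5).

P(-1 < X < 0) = ∫_{-1}^{0} f(x) dx
where f(x) = \frac{1}{8}
= \frac{1}{8}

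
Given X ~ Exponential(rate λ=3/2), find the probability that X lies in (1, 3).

P(1 < X < 3) = ∫_{1}^{3} f(x) dx
where f(x) = \frac{3 e^{- \frac{3 x}{2}}}{2}
= - \frac{1 - e^{3}}{e^{\frac{9}{2}}}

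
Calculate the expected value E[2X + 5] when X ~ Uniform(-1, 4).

For X ~ Uniform(-1, 4):
E[X] = \frac{3}{2}
E[2X + 5] = 2 × E[X] + 5 = 8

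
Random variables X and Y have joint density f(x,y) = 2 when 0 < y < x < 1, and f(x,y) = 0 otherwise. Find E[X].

f_X(x) = ∫_0^x 2 dy = 2 x
E[X] = ∫_0^1 x × (2 x) dx = \frac{2}{3}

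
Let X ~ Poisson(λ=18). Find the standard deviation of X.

For X ~ Poisson(λ=18):
Var(X) = 18
SD(X) = √(Var(X)) = √(18) = 3 \sqrt{2}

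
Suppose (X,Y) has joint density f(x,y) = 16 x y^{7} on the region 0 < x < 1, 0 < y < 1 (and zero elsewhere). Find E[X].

E[X] = ∫_0^1 ∫_0^1 x × f(x,y) dy dx
= ∫_0^1 ∫_0^1 x × (16 x y^{7}) dy dx
= \frac{2}{3}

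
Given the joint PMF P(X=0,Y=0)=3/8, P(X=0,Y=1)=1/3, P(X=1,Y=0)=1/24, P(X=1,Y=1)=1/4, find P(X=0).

P(X=0) = P(X=0,Y=0) + P(X=0,Y=1)
= 3/8 + 1/3
= 17/24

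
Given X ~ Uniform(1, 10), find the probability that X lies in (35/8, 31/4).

P(35/8 < X < 31/4) = ∫_{35/8}^{31/4} f(x) dx
where f(x) = \frac{1}{9}
= \frac{3}{8}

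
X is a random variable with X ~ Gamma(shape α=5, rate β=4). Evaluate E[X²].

Using the identity E[X²] = Var(X) + (E[X])²:
E[X] = \frac{5}{4}
Var(X) = \frac{5}{16}
E[X²] = \frac{5}{16} + (\frac{5}{4})²
= \frac{15}{8}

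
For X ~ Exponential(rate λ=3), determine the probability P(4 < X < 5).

P(4 < X < 5) = ∫_{4}^{5} f(x) dx
where f(x) = 3 e^{- 3 x}
= - \frac{1 - e^{3}}{e^{15}}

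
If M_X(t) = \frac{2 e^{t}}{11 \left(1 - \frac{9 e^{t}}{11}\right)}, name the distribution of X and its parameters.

The MGF M(t) = \frac{2 e^{t}}{11 \left(1 - \frac{9 e^{t}}{11}\right)} is the standard form for the Geometric distribution.
Comparing with the known MGF formula identifies: Geometric(p=2/11), X = trial number of first success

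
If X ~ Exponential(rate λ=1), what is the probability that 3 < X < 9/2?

P(3 < X < 9/2) = ∫_{3}^{9/2} f(x) dx
where f(x) = e^{- x}
= - \frac{1}{e^{\frac{9}{2}}} + e^{-3}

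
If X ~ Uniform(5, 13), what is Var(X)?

For X ~ Uniform(5, 13):
Var(X) = \frac{16}{3}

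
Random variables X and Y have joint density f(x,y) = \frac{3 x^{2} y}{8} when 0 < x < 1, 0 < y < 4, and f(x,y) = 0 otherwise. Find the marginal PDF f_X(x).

f_X(x) = ∫_0^4 f(x,y) dy
= ∫_0^4 \frac{3 x^{2} y}{8} dy
= 3 x^{2} for 0 < x < 1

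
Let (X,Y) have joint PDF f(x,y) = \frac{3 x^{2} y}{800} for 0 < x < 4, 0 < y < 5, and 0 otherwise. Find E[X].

f_X(x) = ∫_0^5 \frac{3 x^{2} y}{800} dy = \frac{3 x^{2}}{64}
E[X] = ∫_0^4 x × (\frac{3 x^{2}}{64}) dx = 3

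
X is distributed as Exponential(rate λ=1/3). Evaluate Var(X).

For X ~ Exponential(rate λ=1/3):
Var(X) = 9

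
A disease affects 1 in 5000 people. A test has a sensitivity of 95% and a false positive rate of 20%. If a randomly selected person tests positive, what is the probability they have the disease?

Let D = the rare event, + = positive/flagged.
P(D) = 1/5000
P(+|D) = 95/100 = 19/20
P(+|D') = 20/100 = 1/5
P(+) = P(+|D)P(D) + P(+|D')P(D')
     = \frac{19}{20} × \frac{1}{5000} + \frac{1}{5} × \frac{4999}{5000}
     = \frac{4003}{20000}
P(D|+) = P(+|D)P(D)/P(+) = \frac{19}{20015}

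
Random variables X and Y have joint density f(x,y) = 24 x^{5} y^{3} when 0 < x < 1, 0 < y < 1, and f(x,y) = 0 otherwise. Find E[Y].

E[Y] = ∫_0^1 ∫_0^1 y × f(x,y) dx dy
= \frac{4}{5}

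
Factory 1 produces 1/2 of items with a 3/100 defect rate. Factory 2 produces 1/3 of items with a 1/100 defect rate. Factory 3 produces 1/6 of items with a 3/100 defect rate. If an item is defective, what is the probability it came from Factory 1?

Using Bayes' theorem:
P(F1) = 1/2, P(D|F1) = 3/100
P(F2) = 1/3, P(D|F2) = 1/100
P(F3) = 1/6, P(D|F3) = 3/100
P(D) = P(D|F1)P(F1) + P(D|F2)P(F2) + P(D|F3)P(F3)
     = \frac{7}{300}
P(F1|D) = P(D|F1)P(F1) / P(D)
= \frac{9}{14}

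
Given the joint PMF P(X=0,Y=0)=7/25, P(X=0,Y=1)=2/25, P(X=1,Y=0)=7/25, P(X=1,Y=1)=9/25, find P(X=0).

P(X=0) = P(X=0,Y=0) + P(X=0,Y=1)
= 7/25 + 2/25
= 9/25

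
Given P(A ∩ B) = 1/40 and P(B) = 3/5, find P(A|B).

P(A|B) = P(A ∩ B) / P(B)
= (1/40) / (3/5)
= 1/24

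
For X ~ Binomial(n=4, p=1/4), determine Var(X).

For X ~ Binomial(n=4, p=1/4):
Var(X) = \frac{3}{4}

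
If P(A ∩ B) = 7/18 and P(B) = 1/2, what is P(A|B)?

P(A|B) = P(A ∩ B) / P(B)
= (7/18) / (1/2)
= 7/9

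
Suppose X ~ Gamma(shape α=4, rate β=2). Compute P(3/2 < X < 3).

P(3/2 < X < 3) = ∫_{3/2}^{3} f(x) dx
where f(x) = \frac{8 x^{3} e^{- 2 x}}{3}
= \frac{-61 + 13 e^{3}}{e^{6}}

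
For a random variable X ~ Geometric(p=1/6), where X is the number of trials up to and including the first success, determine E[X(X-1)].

E[X(X-1)] = E[X² - X] = E[X²] - E[X]
E[X] = 6
E[X²] = Var(X) + (E[X])² = 30 + (6)² = 66
E[X(X-1)] = 66 - 6 = 60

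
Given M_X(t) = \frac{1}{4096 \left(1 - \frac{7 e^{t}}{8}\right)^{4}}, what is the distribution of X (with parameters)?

The MGF M(t) = \frac{1}{4096 \left(1 - \frac{7 e^{t}}{8}\right)^{4}} is the standard form for the NegativeBinomial distribution.
Comparing with the known MGF formula identifies: NegBin(r=4, p=1/8), X = failures before r-th success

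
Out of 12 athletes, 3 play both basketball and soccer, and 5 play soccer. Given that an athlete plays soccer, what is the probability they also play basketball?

P(A ∩ B) = 3/12 = 1/4
P(B) = 5/12
P(A|B) = P(A ∩ B) / P(B) = (1/4) / (5/12) = 3/5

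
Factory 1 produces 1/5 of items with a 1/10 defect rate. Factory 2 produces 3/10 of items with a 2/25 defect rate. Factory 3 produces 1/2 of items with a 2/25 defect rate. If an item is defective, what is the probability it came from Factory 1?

Using Bayes' theorem:
P(F1) = 1/5, P(D|F1) = 1/10
P(F2) = 3/10, P(D|F2) = 2/25
P(F3) = 1/2, P(D|F3) = 2/25
P(D) = P(D|F1)P(F1) + P(D|F2)P(F2) + P(D|F3)P(F3)
     = \frac{21}{250}
P(F1|D) = P(D|F1)P(F1) / P(D)
= \frac{5}{21}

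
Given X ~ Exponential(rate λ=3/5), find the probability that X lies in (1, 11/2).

P(1 < X < 11/2) = ∫_{1}^{11/2} f(x) dx
where f(x) = \frac{3 e^{- \frac{3 x}{5}}}{5}
= - \frac{1}{e^{\frac{33}{10}}} + e^{- \frac{3}{5}}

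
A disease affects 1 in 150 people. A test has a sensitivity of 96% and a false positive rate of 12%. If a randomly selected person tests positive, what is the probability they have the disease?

Let D = the rare event, + = positive/flagged.
P(D) = 1/150
P(+|D) = 96/100 = 24/25
P(+|D') = 12/100 = 3/25
P(+) = P(+|D)P(D) + P(+|D')P(D')
     = \frac{24}{25} × \frac{1}{150} + \frac{3}{25} × \frac{149}{150}
     = \frac{157}{1250}
P(D|+) = P(+|D)P(D)/P(+) = \frac{8}{157}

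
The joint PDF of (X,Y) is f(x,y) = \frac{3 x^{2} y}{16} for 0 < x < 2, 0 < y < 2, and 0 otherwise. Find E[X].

f_X(x) = ∫_0^2 \frac{3 x^{2} y}{16} dy = \frac{3 x^{2}}{8}
E[X] = ∫_0^2 x × (\frac{3 x^{2}}{8}) dx = \frac{3}{2}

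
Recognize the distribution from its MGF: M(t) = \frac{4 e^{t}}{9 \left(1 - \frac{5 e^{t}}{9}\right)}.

The MGF M(t) = \frac{4 e^{t}}{9 \left(1 - \frac{5 e^{t}}{9}\right)} is the standard form for the Geometric distribution.
Comparing with the known MGF formula identifies: Geometric(p=4/9), X = trial number of first success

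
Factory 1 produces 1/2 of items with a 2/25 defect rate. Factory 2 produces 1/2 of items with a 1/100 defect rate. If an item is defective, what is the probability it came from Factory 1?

Using Bayes' theorem:
P(F1) = 1/2, P(D|F1) = 2/25
P(F2) = 1/2, P(D|F2) = 1/100
P(D) = P(D|F1)P(F1) + P(D|F2)P(F2)
     = \frac{9}{200}
P(F1|D) = P(D|F1)P(F1) / P(D)
= \frac{8}{9}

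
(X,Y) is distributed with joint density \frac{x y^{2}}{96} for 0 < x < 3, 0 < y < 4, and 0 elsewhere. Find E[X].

f_X(x) = ∫_0^4 \frac{x y^{2}}{96} dy = \frac{2 x}{9}
E[X] = ∫_0^3 x × (\frac{2 x}{9}) dx = 2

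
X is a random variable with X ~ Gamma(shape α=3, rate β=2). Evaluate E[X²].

Using the identity E[X²] = Var(X) + (E[X])²:
E[X] = \frac{3}{2}
Var(X) = \frac{3}{4}
E[X²] = \frac{3}{4} + (\frac{3}{2})²
= 3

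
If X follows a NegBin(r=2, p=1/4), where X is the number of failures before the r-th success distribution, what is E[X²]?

Using the identity E[X²] = Var(X) + (E[X])²:
E[X] = 6
Var(X) = 24
E[X²] = 24 + (6)²
= 60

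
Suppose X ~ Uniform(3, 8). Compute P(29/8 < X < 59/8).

P(29/8 < X < 59/8) = ∫_{29/8}^{59/8} f(x) dx
where f(x) = \frac{1}{5}
= \frac{3}{4}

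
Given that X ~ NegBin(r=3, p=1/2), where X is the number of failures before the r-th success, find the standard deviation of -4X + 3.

For X ~ NegBin(r=3, p=1/2), where X is the number of failures before the r-th success:
Var(X) = 6
SD(X) = √(Var(X)) = √(6) = \sqrt{6}
SD(-4X + 3) = |-4| × SD(X) = 4 × \sqrt{6} = 4 \sqrt{6}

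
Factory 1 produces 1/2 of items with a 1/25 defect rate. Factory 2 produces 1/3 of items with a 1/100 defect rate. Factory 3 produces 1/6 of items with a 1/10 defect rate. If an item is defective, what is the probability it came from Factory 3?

Using Bayes' theorem:
P(F1) = 1/2, P(D|F1) = 1/25
P(F2) = 1/3, P(D|F2) = 1/100
P(F3) = 1/6, P(D|F3) = 1/10
P(D) = P(D|F1)P(F1) + P(D|F2)P(F2) + P(D|F3)P(F3)
     = \frac{1}{25}
P(F3|D) = P(D|F3)P(F3) / P(D)
= \frac{5}{12}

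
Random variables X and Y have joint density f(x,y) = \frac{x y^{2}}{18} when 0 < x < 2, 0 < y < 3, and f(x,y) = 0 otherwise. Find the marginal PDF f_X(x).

f_X(x) = ∫_0^3 f(x,y) dy
= ∫_0^3 \frac{x y^{2}}{18} dy
= \frac{x}{2} for 0 < x < 2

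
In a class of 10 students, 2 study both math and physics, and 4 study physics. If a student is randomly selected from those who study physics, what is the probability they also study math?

P(A ∩ B) = 2/10 = 1/5
P(B) = 4/10 = 2/5
P(A|B) = P(A ∩ B) / P(B) = (1/5) / (2/5) = 1/2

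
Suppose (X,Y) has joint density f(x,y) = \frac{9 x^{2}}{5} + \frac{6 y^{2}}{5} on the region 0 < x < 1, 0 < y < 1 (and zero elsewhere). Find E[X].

E[X] = ∫_0^1 ∫_0^1 x × f(x,y) dy dx
= ∫_0^1 ∫_0^1 x × (\frac{9 x^{2}}{5} + \frac{6 y^{2}}{5}) dy dx
= \frac{13}{20}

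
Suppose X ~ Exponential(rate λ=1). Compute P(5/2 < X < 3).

P(5/2 < X < 3) = ∫_{5/2}^{3} f(x) dx
where f(x) = e^{- x}
= - \frac{1}{e^{3}} + e^{- \frac{5}{2}}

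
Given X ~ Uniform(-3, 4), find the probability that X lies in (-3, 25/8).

P(-3 < X < 25/8) = ∫_{-3}^{25/8} f(x) dx
where f(x) = \frac{1}{7}
= \frac{7}{8}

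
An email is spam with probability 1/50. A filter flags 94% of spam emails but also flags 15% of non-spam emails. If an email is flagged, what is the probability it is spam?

Let D = the rare event, + = positive/flagged.
P(D) = 1/50
P(+|D) = 94/100 = 47/50
P(+|D') = 15/100 = 3/20
P(+) = P(+|D)P(D) + P(+|D')P(D')
     = \frac{47}{50} × \frac{1}{50} + \frac{3}{20} × \frac{49}{50}
     = \frac{829}{5000}
P(D|+) = P(+|D)P(D)/P(+) = \frac{94}{829}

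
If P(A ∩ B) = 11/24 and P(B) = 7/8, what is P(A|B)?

P(A|B) = P(A ∩ B) / P(B)
= (11/24) / (7/8)
= 11/21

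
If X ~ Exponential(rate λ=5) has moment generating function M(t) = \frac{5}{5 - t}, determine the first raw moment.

To find E[X], compute M^(1)(0):
M^(1)(t) = \frac{5}{\left(5 - t\right)^{2}}
M^(1)(0) = \frac{1}{5}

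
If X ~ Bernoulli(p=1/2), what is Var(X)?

For X ~ Bernoulli(p=1/2):
Var(X) = \frac{1}{4}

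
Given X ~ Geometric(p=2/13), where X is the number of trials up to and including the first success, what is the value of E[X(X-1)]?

E[X(X-1)] = E[X² - X] = E[X²] - E[X]
E[X] = \frac{13}{2}
E[X²] = Var(X) + (E[X])² = \frac{143}{4} + (\frac{13}{2})² = 78
E[X(X-1)] = 78 - \frac{13}{2} = \frac{143}{2}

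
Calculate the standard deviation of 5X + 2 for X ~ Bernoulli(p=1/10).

For X ~ Bernoulli(p=1/10):
Var(X) = \frac{9}{100}
SD(X) = √(Var(X)) = √(\frac{9}{100}) = \frac{3}{10}
SD(5X + 2) = |5| × SD(X) = 5 × \frac{3}{10} = \frac{3}{2}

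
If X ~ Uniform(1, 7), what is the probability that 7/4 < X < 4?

P(7/4 < X < 4) = ∫_{7/4}^{4} f(x) dx
where f(x) = \frac{1}{6}
= \frac{3}{8}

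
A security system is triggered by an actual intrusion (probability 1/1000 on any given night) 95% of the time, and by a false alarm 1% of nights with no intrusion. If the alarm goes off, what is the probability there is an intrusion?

Let D = the rare event, + = positive/flagged.
P(D) = 1/1000
P(+|D) = 95/100 = 19/20
P(+|D') = 1/100
P(+) = P(+|D)P(D) + P(+|D')P(D')
     = \frac{19}{20} × \frac{1}{1000} + \frac{1}{100} × \frac{999}{1000}
     = \frac{547}{50000}
P(D|+) = P(+|D)P(D)/P(+) = \frac{95}{1094}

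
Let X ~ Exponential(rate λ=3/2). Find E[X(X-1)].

E[X(X-1)] = E[X² - X] = E[X²] - E[X]
E[X] = \frac{2}{3}
E[X²] = Var(X) + (E[X])² = \frac{4}{9} + (\frac{2}{3})² = \frac{8}{9}
E[X(X-1)] = \frac{8}{9} - \frac{2}{3} = \frac{2}{9}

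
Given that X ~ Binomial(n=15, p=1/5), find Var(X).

For X ~ Binomial(n=15, p=1/5):
Var(X) = \frac{12}{5}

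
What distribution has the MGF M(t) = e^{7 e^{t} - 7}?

The MGF M(t) = e^{7 e^{t} - 7} is the standard form for the Poisson distribution.
Comparing with the known MGF formula identifies: Poisson(λ=7)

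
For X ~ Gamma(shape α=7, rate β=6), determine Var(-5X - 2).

For X ~ Gamma(shape α=7, rate β=6):
Var(X) = \frac{7}{36}
Var(-5X - 2) = (-5)² × Var(X) = 25 × \frac{7}{36} = \frac{175}{36}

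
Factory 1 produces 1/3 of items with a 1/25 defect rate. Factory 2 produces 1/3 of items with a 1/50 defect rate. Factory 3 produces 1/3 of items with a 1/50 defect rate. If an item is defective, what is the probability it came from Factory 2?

Using Bayes' theorem:
P(F1) = 1/3, P(D|F1) = 1/25
P(F2) = 1/3, P(D|F2) = 1/50
P(F3) = 1/3, P(D|F3) = 1/50
P(D) = P(D|F1)P(F1) + P(D|F2)P(F2) + P(D|F3)P(F3)
     = \frac{2}{75}
P(F2|D) = P(D|F2)P(F2) / P(D)
= \frac{1}{4}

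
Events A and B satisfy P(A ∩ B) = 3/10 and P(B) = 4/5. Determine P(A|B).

P(A|B) = P(A ∩ B) / P(B)
= (3/10) / (4/5)
= 3/8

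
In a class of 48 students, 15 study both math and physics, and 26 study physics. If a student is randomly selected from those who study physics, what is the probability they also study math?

P(A ∩ B) = 15/48 = 5/16
P(B) = 26/48 = 13/24
P(A|B) = P(A ∩ B) / P(B) = (5/16) / (13/24) = 15/26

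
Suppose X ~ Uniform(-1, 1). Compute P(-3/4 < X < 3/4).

P(-3/4 < X < 3/4) = ∫_{-3/4}^{3/4} f(x) dx
where f(x) = \frac{1}{2}
= \frac{3}{4}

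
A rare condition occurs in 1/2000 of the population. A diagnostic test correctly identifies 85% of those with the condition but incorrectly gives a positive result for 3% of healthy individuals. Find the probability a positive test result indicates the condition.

Let D = the rare event, + = positive/flagged.
P(D) = 1/2000
P(+|D) = 85/100 = 17/20
P(+|D') = 3/100
P(+) = P(+|D)P(D) + P(+|D')P(D')
     = \frac{17}{20} × \frac{1}{2000} + \frac{3}{100} × \frac{1999}{2000}
     = \frac{3041}{100000}
P(D|+) = P(+|D)P(D)/P(+) = \frac{85}{6082}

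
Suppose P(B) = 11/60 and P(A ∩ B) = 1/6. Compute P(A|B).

P(A|B) = P(A ∩ B) / P(B)
= (1/6) / (11/60)
= 10/11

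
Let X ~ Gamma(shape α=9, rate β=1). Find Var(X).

For X ~ Gamma(shape α=9, rate β=1):
Var(X) = 9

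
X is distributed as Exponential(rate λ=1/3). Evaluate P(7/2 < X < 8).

P(7/2 < X < 8) = ∫_{7/2}^{8} f(x) dx
where f(x) = \frac{e^{- \frac{x}{3}}}{3}
= - \frac{1}{e^{\frac{8}{3}}} + e^{- \frac{7}{6}}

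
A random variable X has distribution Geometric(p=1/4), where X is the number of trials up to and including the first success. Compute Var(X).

For X ~ Geometric(p=1/4), where X is the number of trials up to and including the first success:
Var(X) = 12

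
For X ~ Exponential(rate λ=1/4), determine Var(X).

For X ~ Exponential(rate λ=1/4):
Var(X) = 16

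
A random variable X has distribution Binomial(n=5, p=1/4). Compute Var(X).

For X ~ Binomial(n=5, p=1/4):
Var(X) = \frac{15}{16}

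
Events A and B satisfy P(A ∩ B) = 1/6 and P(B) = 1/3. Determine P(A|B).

P(A|B) = P(A ∩ B) / P(B)
= (1/6) / (1/3)
= 1/2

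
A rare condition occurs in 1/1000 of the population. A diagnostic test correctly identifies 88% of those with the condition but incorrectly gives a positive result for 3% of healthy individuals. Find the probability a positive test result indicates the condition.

Let D = the rare event, + = positive/flagged.
P(D) = 1/1000
P(+|D) = 88/100 = 22/25
P(+|D') = 3/100
P(+) = P(+|D)P(D) + P(+|D')P(D')
     = \frac{22}{25} × \frac{1}{1000} + \frac{3}{100} × \frac{999}{1000}
     = \frac{617}{20000}
P(D|+) = P(+|D)P(D)/P(+) = \frac{88}{3085}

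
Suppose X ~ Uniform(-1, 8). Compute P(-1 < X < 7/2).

P(-1 < X < 7/2) = ∫_{-1}^{7/2} f(x) dx
where f(x) = \frac{1}{9}
= \frac{1}{2}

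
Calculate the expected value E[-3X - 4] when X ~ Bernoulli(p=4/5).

For X ~ Bernoulli(p=4/5):
E[X] = \frac{4}{5}
E[-3X - 4] = -3 × E[X] - 4 = - \frac{32}{5}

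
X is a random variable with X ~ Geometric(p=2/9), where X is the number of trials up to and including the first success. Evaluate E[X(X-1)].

E[X(X-1)] = E[X² - X] = E[X²] - E[X]
E[X] = \frac{9}{2}
E[X²] = Var(X) + (E[X])² = \frac{63}{4} + (\frac{9}{2})² = 36
E[X(X-1)] = 36 - \frac{9}{2} = \frac{63}{2}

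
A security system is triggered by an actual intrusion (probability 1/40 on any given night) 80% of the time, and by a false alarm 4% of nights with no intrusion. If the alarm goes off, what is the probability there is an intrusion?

Let D = the rare event, + = positive/flagged.
P(D) = 1/40
P(+|D) = 80/100 = 4/5
P(+|D') = 4/100 = 1/25
P(+) = P(+|D)P(D) + P(+|D')P(D')
     = \frac{4}{5} × \frac{1}{40} + \frac{1}{25} × \frac{39}{40}
     = \frac{59}{1000}
P(D|+) = P(+|D)P(D)/P(+) = \frac{20}{59}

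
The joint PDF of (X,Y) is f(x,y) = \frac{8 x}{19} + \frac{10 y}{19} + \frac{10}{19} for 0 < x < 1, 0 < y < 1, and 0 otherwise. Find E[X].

E[X] = ∫_0^1 ∫_0^1 x × f(x,y) dy dx
= ∫_0^1 ∫_0^1 x × (\frac{8 x}{19} + \frac{10 y}{19} + \frac{10}{19}) dy dx
= \frac{61}{114}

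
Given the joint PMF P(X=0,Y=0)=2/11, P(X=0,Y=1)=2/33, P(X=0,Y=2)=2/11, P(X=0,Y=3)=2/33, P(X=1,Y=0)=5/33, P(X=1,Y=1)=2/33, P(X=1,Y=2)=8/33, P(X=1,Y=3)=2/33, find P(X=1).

P(X=1) = P(X=1,Y=0) + P(X=1,Y=1) + P(X=1,Y=2) + P(X=1,Y=3)
= 5/33 + 2/33 + 8/33 + 2/33
= 17/33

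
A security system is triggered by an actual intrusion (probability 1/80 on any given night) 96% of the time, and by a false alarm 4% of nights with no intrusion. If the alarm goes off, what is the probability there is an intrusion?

Let D = the rare event, + = positive/flagged.
P(D) = 1/80
P(+|D) = 96/100 = 24/25
P(+|D') = 4/100 = 1/25
P(+) = P(+|D)P(D) + P(+|D')P(D')
     = \frac{24}{25} × \frac{1}{80} + \frac{1}{25} × \frac{79}{80}
     = \frac{103}{2000}
P(D|+) = P(+|D)P(D)/P(+) = \frac{24}{103}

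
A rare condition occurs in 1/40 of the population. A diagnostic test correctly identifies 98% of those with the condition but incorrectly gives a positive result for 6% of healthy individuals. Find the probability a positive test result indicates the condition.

Let D = the rare event, + = positive/flagged.
P(D) = 1/40
P(+|D) = 98/100 = 49/50
P(+|D') = 6/100 = 3/50
P(+) = P(+|D)P(D) + P(+|D')P(D')
     = \frac{49}{50} × \frac{1}{40} + \frac{3}{50} × \frac{39}{40}
     = \frac{83}{1000}
P(D|+) = P(+|D)P(D)/P(+) = \frac{49}{166}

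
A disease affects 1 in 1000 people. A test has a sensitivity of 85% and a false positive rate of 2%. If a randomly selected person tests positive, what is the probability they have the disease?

Let D = the rare event, + = positive/flagged.
P(D) = 1/1000
P(+|D) = 85/100 = 17/20
P(+|D') = 2/100 = 1/50
P(+) = P(+|D)P(D) + P(+|D')P(D')
     = \frac{17}{20} × \frac{1}{1000} + \frac{1}{50} × \frac{999}{1000}
     = \frac{2083}{100000}
P(D|+) = P(+|D)P(D)/P(+) = \frac{85}{2083}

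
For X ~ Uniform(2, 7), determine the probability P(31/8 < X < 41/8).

P(31/8 < X < 41/8) = ∫_{31/8}^{41/8} f(x) dx
where f(x) = \frac{1}{5}
= \frac{1}{4}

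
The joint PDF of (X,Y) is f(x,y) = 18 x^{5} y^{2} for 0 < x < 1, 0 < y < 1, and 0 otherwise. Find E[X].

E[X] = ∫_0^1 ∫_0^1 x × f(x,y) dy dx
= ∫_0^1 ∫_0^1 x × (18 x^{5} y^{2}) dy dx
= \frac{6}{7}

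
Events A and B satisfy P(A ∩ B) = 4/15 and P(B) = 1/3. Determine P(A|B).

P(A|B) = P(A ∩ B) / P(B)
= (4/15) / (1/3)
= 4/5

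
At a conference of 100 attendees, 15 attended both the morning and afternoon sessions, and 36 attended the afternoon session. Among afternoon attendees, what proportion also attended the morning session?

P(A ∩ B) = 15/100 = 3/20
P(B) = 36/100 = 9/25
P(A|B) = P(A ∩ B) / P(B) = (3/20) / (9/25) = 5/12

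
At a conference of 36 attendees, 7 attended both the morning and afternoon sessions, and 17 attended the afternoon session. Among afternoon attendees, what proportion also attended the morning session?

P(A ∩ B) = 7/36
P(B) = 17/36
P(A|B) = P(A ∩ B) / P(B) = (7/36) / (17/36) = 7/17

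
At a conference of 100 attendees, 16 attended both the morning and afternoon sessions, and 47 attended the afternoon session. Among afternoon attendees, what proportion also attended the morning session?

P(A ∩ B) = 16/100 = 4/25
P(B) = 47/100
P(A|B) = P(A ∩ B) / P(B) = (4/25) / (47/100) = 16/47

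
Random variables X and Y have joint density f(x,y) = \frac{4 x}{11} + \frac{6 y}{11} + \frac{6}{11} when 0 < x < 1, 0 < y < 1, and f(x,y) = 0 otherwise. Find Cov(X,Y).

E[XY] = ∫∫ xy × f(x,y) dx dy = \frac{19}{66}
E[X] = \frac{35}{66}
E[Y] = \frac{6}{11}
Cov(X,Y) = E[XY] - E[X]E[Y] = - \frac{1}{726}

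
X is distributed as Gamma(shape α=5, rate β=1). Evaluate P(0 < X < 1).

P(0 < X < 1) = ∫_{0}^{1} f(x) dx
where f(x) = \frac{x^{4} e^{- x}}{24}
= 1 - \frac{65}{24 e}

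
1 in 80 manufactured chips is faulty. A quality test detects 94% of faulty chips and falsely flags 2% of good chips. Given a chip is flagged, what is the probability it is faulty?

Let D = the rare event, + = positive/flagged.
P(D) = 1/80
P(+|D) = 94/100 = 47/50
P(+|D') = 2/100 = 1/50
P(+) = P(+|D)P(D) + P(+|D')P(D')
     = \frac{47}{50} × \frac{1}{80} + \frac{1}{50} × \frac{79}{80}
     = \frac{63}{2000}
P(D|+) = P(+|D)P(D)/P(+) = \frac{47}{126}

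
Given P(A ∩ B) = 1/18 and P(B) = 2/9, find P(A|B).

P(A|B) = P(A ∩ B) / P(B)
= (1/18) / (2/9)
= 1/4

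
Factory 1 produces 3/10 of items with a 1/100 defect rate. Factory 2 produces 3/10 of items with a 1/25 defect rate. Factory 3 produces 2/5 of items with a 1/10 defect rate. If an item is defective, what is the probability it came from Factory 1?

Using Bayes' theorem:
P(F1) = 3/10, P(D|F1) = 1/100
P(F2) = 3/10, P(D|F2) = 1/25
P(F3) = 2/5, P(D|F3) = 1/10
P(D) = P(D|F1)P(F1) + P(D|F2)P(F2) + P(D|F3)P(F3)
     = \frac{11}{200}
P(F1|D) = P(D|F1)P(F1) / P(D)
= \frac{3}{55}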